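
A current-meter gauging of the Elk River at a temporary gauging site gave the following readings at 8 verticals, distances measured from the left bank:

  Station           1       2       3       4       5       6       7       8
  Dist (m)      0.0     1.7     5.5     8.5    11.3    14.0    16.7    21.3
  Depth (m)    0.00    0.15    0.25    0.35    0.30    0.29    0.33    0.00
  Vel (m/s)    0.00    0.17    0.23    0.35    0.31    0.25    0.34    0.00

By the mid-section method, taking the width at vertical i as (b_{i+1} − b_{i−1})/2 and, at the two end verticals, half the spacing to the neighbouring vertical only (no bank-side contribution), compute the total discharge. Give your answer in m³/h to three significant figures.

5330 m³/h

w_2 = (5.5 − 0.0)/2 = 2.75 m; q_2 = 0.17 × 0.15 × 2.75 = 0.07013 m³/s
w_3 = (8.5 − 1.7)/2 = 3.4 m; q_3 = 0.23 × 0.25 × 3.4 = 0.1955 m³/s
w_4 = (11.3 − 5.5)/2 = 2.9 m; q_4 = 0.35 × 0.35 × 2.9 = 0.3553 m³/s
w_5 = (14.0 − 8.5)/2 = 2.75 m; q_5 = 0.31 × 0.30 × 2.75 = 0.2558 m³/s
w_6 = (16.7 − 11.3)/2 = 2.7 m; q_6 = 0.25 × 0.29 × 2.7 = 0.1958 m³/s
w_7 = (21.3 − 14.0)/2 = 3.65 m; q_7 = 0.34 × 0.33 × 3.65 = 0.4095 m³/s
Stations 1, 8 contribute zero (depth or velocity is 0).
Q = Σ qᵢ = 1.482 m³/s
= 1.482 × 3600 = 5335 m³/h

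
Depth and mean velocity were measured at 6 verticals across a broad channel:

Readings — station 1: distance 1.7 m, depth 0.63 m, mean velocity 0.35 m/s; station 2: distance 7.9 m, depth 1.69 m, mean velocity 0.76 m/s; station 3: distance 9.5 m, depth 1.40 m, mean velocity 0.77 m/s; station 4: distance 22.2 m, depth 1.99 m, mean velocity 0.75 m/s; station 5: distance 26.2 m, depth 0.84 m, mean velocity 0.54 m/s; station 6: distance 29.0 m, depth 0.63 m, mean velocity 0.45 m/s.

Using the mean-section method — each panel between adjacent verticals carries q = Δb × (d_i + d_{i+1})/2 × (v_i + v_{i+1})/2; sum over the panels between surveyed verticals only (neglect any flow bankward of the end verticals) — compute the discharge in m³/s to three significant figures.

Panel 1-2: Δb = 6.2 m, d̄ = (0.63+1.69)/2 = 1.16, v̄ = (0.35+0.76)/2 = 0.555 → q = 6.2×1.16×0.555 = 3.992 m³/s
Panel 2-3: Δb = 1.6 m, d̄ = (1.69+1.40)/2 = 1.545, v̄ = (0.76+0.77)/2 = 0.765 → q = 1.6×1.545×0.765 = 1.891 m³/s
Panel 3-4: Δb = 12.7 m, d̄ = (1.40+1.99)/2 = 1.695, v̄ = (0.77+0.75)/2 = 0.76 → q = 12.7×1.695×0.76 = 16.36 m³/s
Panel 4-5: Δb = 4 m, d̄ = (1.99+0.84)/2 = 1.415, v̄ = (0.75+0.54)/2 = 0.645 → q = 4×1.415×0.645 = 3.651 m³/s
Panel 5-6: Δb = 2.8 m, d̄ = (0.84+0.63)/2 = 0.735, v̄ = (0.54+0.45)/2 = 0.495 → q = 2.8×0.735×0.495 = 1.019 m³/s
Q = Σ q = 26.91 m³/s

26.9 m³/s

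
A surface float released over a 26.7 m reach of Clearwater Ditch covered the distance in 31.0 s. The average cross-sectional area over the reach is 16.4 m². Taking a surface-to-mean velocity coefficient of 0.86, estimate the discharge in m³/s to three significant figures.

v_surface = L / t̄ = 26.7 / 31 = 0.8613 m/s
v_mean = 0.86 × 0.8613 = 0.7407 m/s
Q = A × v_mean = 16.4 × 0.7407 = 12.15 m³/s

12.1 m³/s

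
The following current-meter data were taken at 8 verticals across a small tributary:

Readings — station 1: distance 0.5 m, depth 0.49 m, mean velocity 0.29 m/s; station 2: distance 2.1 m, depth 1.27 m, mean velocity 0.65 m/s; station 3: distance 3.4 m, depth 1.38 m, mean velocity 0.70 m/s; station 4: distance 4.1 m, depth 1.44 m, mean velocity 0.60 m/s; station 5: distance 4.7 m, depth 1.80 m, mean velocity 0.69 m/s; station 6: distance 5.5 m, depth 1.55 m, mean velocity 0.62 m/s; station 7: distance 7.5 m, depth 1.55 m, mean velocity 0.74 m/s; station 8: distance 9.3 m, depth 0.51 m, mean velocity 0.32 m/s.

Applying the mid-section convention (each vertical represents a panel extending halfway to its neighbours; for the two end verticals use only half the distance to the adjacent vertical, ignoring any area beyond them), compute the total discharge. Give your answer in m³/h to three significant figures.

w_1 = (2.1 − 0.5)/2 = 0.8 m; q_1 = 0.29 × 0.49 × 0.8 = 0.1137 m³/s
w_2 = (3.4 − 0.5)/2 = 1.45 m; q_2 = 0.65 × 1.27 × 1.45 = 1.197 m³/s
w_3 = (4.1 − 2.1)/2 = 1 m; q_3 = 0.70 × 1.38 × 1 = 0.9660 m³/s
w_4 = (4.7 − 3.4)/2 = 0.65 m; q_4 = 0.60 × 1.44 × 0.65 = 0.5616 m³/s
w_5 = (5.5 − 4.1)/2 = 0.7 m; q_5 = 0.69 × 1.80 × 0.7 = 0.8694 m³/s
w_6 = (7.5 − 4.7)/2 = 1.4 m; q_6 = 0.62 × 1.55 × 1.4 = 1.345 m³/s
w_7 = (9.3 − 5.5)/2 = 1.9 m; q_7 = 0.74 × 1.55 × 1.9 = 2.179 m³/s
w_8 = (9.3 − 7.5)/2 = 0.9 m; q_8 = 0.32 × 0.51 × 0.9 = 0.1469 m³/s
Q = Σ qᵢ = 7.379 m³/s
= 7.379 × 3600 = 26570 m³/h

26600 m³/h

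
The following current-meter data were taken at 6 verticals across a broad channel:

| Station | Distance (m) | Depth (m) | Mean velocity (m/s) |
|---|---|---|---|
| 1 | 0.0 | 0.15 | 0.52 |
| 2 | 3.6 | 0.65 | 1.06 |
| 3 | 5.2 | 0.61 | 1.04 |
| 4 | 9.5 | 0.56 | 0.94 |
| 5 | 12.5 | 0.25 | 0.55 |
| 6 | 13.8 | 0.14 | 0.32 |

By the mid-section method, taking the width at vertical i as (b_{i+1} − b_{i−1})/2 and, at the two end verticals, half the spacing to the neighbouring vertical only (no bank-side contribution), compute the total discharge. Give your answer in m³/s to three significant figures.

6.05 m³/s

w_1 = (3.6 − 0.0)/2 = 1.8 m; q_1 = 0.52 × 0.15 × 1.8 = 0.1404 m³/s
w_2 = (5.2 − 0.0)/2 = 2.6 m; q_2 = 1.06 × 0.65 × 2.6 = 1.791 m³/s
w_3 = (9.5 − 3.6)/2 = 2.95 m; q_3 = 1.04 × 0.61 × 2.95 = 1.871 m³/s
w_4 = (12.5 − 5.2)/2 = 3.65 m; q_4 = 0.94 × 0.56 × 3.65 = 1.921 m³/s
w_5 = (13.8 − 9.5)/2 = 2.15 m; q_5 = 0.55 × 0.25 × 2.15 = 0.2956 m³/s
w_6 = (13.8 − 12.5)/2 = 0.65 m; q_6 = 0.32 × 0.14 × 0.65 = 0.02912 m³/s
Q = Σ qᵢ = 6.049 m³/s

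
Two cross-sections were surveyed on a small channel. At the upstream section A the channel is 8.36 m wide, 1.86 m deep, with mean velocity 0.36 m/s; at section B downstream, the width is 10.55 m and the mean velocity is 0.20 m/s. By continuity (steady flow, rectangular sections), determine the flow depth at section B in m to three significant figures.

Q = A₁V₁ = (8.36×1.86) × 0.36 = 5.598 m³/s
d₂ = Q/(b₂ V₂) = 5.598/(10.55×0.20) = 2.653 m

2.65 m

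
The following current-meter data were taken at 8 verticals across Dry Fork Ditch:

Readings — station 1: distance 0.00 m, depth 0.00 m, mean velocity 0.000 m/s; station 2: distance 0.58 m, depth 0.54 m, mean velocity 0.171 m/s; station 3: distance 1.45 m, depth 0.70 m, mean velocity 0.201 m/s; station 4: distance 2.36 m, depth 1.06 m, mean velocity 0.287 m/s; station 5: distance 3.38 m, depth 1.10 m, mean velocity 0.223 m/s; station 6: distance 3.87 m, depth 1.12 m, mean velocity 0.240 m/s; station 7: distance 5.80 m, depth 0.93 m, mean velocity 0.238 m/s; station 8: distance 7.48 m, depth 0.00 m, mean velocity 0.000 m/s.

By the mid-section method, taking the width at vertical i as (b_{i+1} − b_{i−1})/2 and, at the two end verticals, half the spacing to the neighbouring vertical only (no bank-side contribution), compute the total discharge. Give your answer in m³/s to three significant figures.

1.40 m³/s

w_2 = (1.45 − 0.00)/2 = 0.725 m; q_2 = 0.171 × 0.54 × 0.725 = 0.06695 m³/s
w_3 = (2.36 − 0.58)/2 = 0.89 m; q_3 = 0.201 × 0.70 × 0.89 = 0.1252 m³/s
w_4 = (3.38 − 1.45)/2 = 0.965 m; q_4 = 0.287 × 1.06 × 0.965 = 0.2936 m³/s
w_5 = (3.87 − 2.36)/2 = 0.755 m; q_5 = 0.223 × 1.10 × 0.755 = 0.1852 m³/s
w_6 = (5.80 − 3.38)/2 = 1.21 m; q_6 = 0.240 × 1.12 × 1.21 = 0.3252 m³/s
w_7 = (7.48 − 3.87)/2 = 1.805 m; q_7 = 0.238 × 0.93 × 1.805 = 0.3995 m³/s
Stations 1, 8 contribute zero (depth or velocity is 0).
Q = Σ qᵢ = 1.396 m³/s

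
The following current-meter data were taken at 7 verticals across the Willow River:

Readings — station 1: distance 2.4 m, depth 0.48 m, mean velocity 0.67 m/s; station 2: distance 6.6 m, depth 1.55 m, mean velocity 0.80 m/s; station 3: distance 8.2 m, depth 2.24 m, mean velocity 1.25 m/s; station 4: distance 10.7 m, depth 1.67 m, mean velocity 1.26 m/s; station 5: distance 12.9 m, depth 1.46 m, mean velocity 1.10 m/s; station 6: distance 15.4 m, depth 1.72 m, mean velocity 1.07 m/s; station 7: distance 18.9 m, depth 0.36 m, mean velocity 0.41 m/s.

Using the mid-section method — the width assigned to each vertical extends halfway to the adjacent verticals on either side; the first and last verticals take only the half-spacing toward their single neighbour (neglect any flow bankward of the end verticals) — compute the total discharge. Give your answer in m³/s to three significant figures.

w_1 = (6.6 − 2.4)/2 = 2.1 m; q_1 = 0.67 × 0.48 × 2.1 = 0.6754 m³/s
w_2 = (8.2 − 2.4)/2 = 2.9 m; q_2 = 0.80 × 1.55 × 2.9 = 3.596 m³/s
w_3 = (10.7 − 6.6)/2 = 2.05 m; q_3 = 1.25 × 2.24 × 2.05 = 5.740 m³/s
w_4 = (12.9 − 8.2)/2 = 2.35 m; q_4 = 1.26 × 1.67 × 2.35 = 4.945 m³/s
w_5 = (15.4 − 10.7)/2 = 2.35 m; q_5 = 1.10 × 1.46 × 2.35 = 3.774 m³/s
w_6 = (18.9 − 12.9)/2 = 3 m; q_6 = 1.07 × 1.72 × 3 = 5.521 m³/s
w_7 = (18.9 − 15.4)/2 = 1.75 m; q_7 = 0.41 × 0.36 × 1.75 = 0.2583 m³/s
Q = Σ qᵢ = 24.51 m³/s

24.5 m³/s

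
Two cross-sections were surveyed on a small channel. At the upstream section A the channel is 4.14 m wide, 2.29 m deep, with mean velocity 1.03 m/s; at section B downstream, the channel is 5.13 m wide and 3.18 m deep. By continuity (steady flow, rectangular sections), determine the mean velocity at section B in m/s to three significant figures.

0.599 m/s

Q = A₁V₁ = (4.14×2.29) × 1.03 = 9.765 m³/s
A₂ = 5.13 × 3.18 = 16.31 m²
V₂ = Q/A₂ = 9.765/16.31 = 0.5986 m/s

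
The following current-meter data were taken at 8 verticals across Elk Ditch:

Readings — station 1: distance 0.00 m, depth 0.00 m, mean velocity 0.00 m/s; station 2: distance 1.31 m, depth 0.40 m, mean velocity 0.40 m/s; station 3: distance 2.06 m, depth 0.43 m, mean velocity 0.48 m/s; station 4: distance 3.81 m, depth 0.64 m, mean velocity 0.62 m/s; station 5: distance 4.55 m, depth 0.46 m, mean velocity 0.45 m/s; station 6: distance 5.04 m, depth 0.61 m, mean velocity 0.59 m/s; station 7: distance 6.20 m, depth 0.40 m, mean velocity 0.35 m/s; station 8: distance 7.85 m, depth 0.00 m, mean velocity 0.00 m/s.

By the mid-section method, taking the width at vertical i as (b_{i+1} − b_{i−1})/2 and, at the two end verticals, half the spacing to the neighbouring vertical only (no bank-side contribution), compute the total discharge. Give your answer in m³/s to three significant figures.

w_2 = (2.06 − 0.00)/2 = 1.03 m; q_2 = 0.40 × 0.40 × 1.03 = 0.1648 m³/s
w_3 = (3.81 − 1.31)/2 = 1.25 m; q_3 = 0.48 × 0.43 × 1.25 = 0.2580 m³/s
w_4 = (4.55 − 2.06)/2 = 1.245 m; q_4 = 0.62 × 0.64 × 1.245 = 0.4940 m³/s
w_5 = (5.04 − 3.81)/2 = 0.615 m; q_5 = 0.45 × 0.46 × 0.615 = 0.1273 m³/s
w_6 = (6.20 − 4.55)/2 = 0.825 m; q_6 = 0.59 × 0.61 × 0.825 = 0.2969 m³/s
w_7 = (7.85 − 5.04)/2 = 1.405 m; q_7 = 0.35 × 0.40 × 1.405 = 0.1967 m³/s
Stations 1, 8 contribute zero (depth or velocity is 0).
Q = Σ qᵢ = 1.538 m³/s

1.54 m³/s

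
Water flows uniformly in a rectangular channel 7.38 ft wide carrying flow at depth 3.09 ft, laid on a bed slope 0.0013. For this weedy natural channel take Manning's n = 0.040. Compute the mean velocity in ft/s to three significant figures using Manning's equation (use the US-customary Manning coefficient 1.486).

A = b·y = 7.38 × 3.09 = 22.80 ft²
P = b + 2y = 7.38 + 2×3.09 = 13.56 ft
R = A/P = 22.80/13.56 = 1.682 ft
Q = (1.486/n)·A·R^(2/3)·S^(1/2) = (1.486/0.040) × 22.80 × 1.682^(2/3) × 0.0013^(1/2) = 43.20 ft³/s
V = Q/A = 43.20/22.80 = 1.894 ft/s

1.89 ft/s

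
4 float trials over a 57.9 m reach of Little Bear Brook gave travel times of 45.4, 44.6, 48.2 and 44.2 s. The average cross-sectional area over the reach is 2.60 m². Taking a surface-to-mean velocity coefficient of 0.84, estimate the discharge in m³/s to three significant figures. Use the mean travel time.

2.77 m³/s

t̄ = (45.4 + 44.6 + 48.2 + 44.2) / 4 = 45.6 s
v_surface = L / t̄ = 57.9 / 45.6 = 1.270 m/s
v_mean = 0.84 × 1.270 = 1.067 m/s
Q = A × v_mean = 2.60 × 1.067 = 2.773 m³/s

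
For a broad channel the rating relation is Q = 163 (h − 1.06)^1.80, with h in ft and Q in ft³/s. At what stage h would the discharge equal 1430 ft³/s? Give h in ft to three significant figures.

h − h₀ = (Q/C)^(1/b) = (1430/163)^(1/1.80) = 3.342 ft
h = 1.06 + 3.342 = 4.402 ft

4.40 ft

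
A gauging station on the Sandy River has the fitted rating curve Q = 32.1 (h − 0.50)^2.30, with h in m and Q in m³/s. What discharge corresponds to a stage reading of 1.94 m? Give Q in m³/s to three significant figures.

Q = 32.1 × (1.94 − 0.50)^2.30 = 32.1 × 1.44^2.30 = 74.26 m³/s

74.3 m³/s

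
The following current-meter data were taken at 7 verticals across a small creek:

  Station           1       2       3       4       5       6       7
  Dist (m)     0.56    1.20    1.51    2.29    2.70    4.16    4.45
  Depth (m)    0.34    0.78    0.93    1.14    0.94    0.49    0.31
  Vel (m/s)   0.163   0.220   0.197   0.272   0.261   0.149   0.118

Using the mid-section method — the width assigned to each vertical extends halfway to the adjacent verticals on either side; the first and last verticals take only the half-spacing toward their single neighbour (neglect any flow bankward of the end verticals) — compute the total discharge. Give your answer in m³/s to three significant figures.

0.682 m³/s

w_1 = (1.20 − 0.56)/2 = 0.32 m; q_1 = 0.163 × 0.34 × 0.32 = 0.01773 m³/s
w_2 = (1.51 − 0.56)/2 = 0.475 m; q_2 = 0.220 × 0.78 × 0.475 = 0.08151 m³/s
w_3 = (2.29 − 1.20)/2 = 0.545 m; q_3 = 0.197 × 0.93 × 0.545 = 0.09985 m³/s
w_4 = (2.70 − 1.51)/2 = 0.595 m; q_4 = 0.272 × 1.14 × 0.595 = 0.1845 m³/s
w_5 = (4.16 − 2.29)/2 = 0.935 m; q_5 = 0.261 × 0.94 × 0.935 = 0.2294 m³/s
w_6 = (4.45 − 2.70)/2 = 0.875 m; q_6 = 0.149 × 0.49 × 0.875 = 0.06388 m³/s
w_7 = (4.45 − 4.16)/2 = 0.145 m; q_7 = 0.118 × 0.31 × 0.145 = 0.005304 m³/s
Q = Σ qᵢ = 0.6822 m³/s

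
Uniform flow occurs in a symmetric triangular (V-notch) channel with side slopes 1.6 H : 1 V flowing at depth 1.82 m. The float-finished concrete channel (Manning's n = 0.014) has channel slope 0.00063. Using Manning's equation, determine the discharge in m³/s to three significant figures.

7.99 m³/s

A = z·y² = 1.6×1.82² = 5.300 m²
P = 2y√(1+z²) = 2×1.82×√(1+1.6²) = 6.868 m
R = A/P = 5.300/6.868 = 0.7717 m
Q = (1/n)·A·R^(2/3)·S^(1/2) = (1/0.014) × 5.300 × 0.7717^(2/3) × 0.00063^(1/2) = 7.994 m³/s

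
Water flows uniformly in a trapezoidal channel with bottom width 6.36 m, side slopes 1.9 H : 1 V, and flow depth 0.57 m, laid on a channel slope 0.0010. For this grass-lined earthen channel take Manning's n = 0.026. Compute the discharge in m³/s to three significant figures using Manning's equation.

A = (b + z·y)·y = (6.36 + 1.9×0.57)×0.57 = 4.243 m²
P = b + 2y√(1+z²) = 6.36 + 2×0.57×√(1+1.9²) = 8.808 m
R = A/P = 4.243/8.808 = 0.4817 m
Q = (1/n)·A·R^(2/3)·S^(1/2) = (1/0.026) × 4.243 × 0.4817^(2/3) × 0.0010^(1/2) = 3.171 m³/s

3.17 m³/s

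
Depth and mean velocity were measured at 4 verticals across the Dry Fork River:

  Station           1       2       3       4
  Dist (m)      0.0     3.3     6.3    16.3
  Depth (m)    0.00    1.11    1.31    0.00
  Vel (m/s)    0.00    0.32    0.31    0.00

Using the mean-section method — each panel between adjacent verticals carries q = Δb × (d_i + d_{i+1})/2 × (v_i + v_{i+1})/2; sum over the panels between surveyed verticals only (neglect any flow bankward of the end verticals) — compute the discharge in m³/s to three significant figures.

Panel 1-2: Δb = 3.3 m, d̄ = (0.00+1.11)/2 = 0.555, v̄ = (0.00+0.32)/2 = 0.16 → q = 3.3×0.555×0.16 = 0.2930 m³/s
Panel 2-3: Δb = 3 m, d̄ = (1.11+1.31)/2 = 1.21, v̄ = (0.32+0.31)/2 = 0.315 → q = 3×1.21×0.315 = 1.143 m³/s
Panel 3-4: Δb = 10 m, d̄ = (1.31+0.00)/2 = 0.655, v̄ = (0.31+0.00)/2 = 0.155 → q = 10×0.655×0.155 = 1.015 m³/s
Q = Σ q = 2.452 m³/s

2.45 m³/s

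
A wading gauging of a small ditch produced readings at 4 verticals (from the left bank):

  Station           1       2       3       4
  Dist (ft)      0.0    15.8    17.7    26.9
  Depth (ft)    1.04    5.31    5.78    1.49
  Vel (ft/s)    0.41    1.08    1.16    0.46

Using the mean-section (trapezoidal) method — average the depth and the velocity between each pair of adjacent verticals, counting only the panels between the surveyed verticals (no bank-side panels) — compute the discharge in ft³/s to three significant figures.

76.3 ft³/s

Panel 1-2: Δb = 15.8 ft, d̄ = (1.04+5.31)/2 = 3.175, v̄ = (0.41+1.08)/2 = 0.745 → q = 15.8×3.175×0.745 = 37.37 ft³/s
Panel 2-3: Δb = 1.9 ft, d̄ = (5.31+5.78)/2 = 5.545, v̄ = (1.08+1.16)/2 = 1.12 → q = 1.9×5.545×1.12 = 11.80 ft³/s
Panel 3-4: Δb = 9.2 ft, d̄ = (5.78+1.49)/2 = 3.635, v̄ = (1.16+0.46)/2 = 0.81 → q = 9.2×3.635×0.81 = 27.09 ft³/s
Q = Σ q = 76.26 ft³/s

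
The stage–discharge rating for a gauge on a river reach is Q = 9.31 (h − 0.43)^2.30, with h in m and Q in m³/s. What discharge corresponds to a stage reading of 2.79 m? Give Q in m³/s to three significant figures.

Q = 9.31 × (2.79 − 0.43)^2.30 = 9.31 × 2.36^2.30 = 67.09 m³/s

67.1 m³/s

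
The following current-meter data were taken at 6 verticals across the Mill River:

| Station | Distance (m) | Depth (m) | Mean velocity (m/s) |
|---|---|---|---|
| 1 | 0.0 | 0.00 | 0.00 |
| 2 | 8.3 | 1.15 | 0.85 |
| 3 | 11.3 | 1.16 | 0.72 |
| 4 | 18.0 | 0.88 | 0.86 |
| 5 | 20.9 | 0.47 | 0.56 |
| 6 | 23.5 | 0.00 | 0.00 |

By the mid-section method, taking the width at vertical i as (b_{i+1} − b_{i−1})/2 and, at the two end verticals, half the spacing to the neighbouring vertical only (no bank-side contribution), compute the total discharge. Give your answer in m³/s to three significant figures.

13.9 m³/s

w_2 = (11.3 − 0.0)/2 = 5.65 m; q_2 = 0.85 × 1.15 × 5.65 = 5.523 m³/s
w_3 = (18.0 − 8.3)/2 = 4.85 m; q_3 = 0.72 × 1.16 × 4.85 = 4.051 m³/s
w_4 = (20.9 − 11.3)/2 = 4.8 m; q_4 = 0.86 × 0.88 × 4.8 = 3.633 m³/s
w_5 = (23.5 − 18.0)/2 = 2.75 m; q_5 = 0.56 × 0.47 × 2.75 = 0.7238 m³/s
Stations 1, 6 contribute zero (depth or velocity is 0).
Q = Σ qᵢ = 13.93 m³/s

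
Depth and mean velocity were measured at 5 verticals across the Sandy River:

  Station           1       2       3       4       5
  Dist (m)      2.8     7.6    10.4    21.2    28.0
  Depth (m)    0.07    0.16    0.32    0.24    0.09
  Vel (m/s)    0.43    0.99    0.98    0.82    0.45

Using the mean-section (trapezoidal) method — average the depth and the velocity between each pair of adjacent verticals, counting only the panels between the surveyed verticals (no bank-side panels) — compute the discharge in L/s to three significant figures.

Panel 1-2: Δb = 4.8 m, d̄ = (0.07+0.16)/2 = 0.115, v̄ = (0.43+0.99)/2 = 0.71 → q = 4.8×0.115×0.71 = 0.3919 m³/s
Panel 2-3: Δb = 2.8 m, d̄ = (0.16+0.32)/2 = 0.24, v̄ = (0.99+0.98)/2 = 0.985 → q = 2.8×0.24×0.985 = 0.6619 m³/s
Panel 3-4: Δb = 10.8 m, d̄ = (0.32+0.24)/2 = 0.28, v̄ = (0.98+0.82)/2 = 0.9 → q = 10.8×0.28×0.9 = 2.722 m³/s
Panel 4-5: Δb = 6.8 m, d̄ = (0.24+0.09)/2 = 0.165, v̄ = (0.82+0.45)/2 = 0.635 → q = 6.8×0.165×0.635 = 0.7125 m³/s
Q = Σ q = 4.488 m³/s
= 4.488 × 1000 = 4488 L/s

4490 L/s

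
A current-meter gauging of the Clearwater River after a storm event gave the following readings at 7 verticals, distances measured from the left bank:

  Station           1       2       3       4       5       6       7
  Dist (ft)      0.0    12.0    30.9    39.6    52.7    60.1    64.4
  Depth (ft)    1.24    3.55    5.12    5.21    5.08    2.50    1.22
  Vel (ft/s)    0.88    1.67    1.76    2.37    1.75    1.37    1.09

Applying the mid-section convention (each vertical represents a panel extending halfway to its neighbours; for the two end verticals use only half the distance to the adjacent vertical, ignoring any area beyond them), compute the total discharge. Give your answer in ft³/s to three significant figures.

471 ft³/s

w_1 = (12.0 − 0.0)/2 = 6 ft; q_1 = 0.88 × 1.24 × 6 = 6.547 ft³/s
w_2 = (30.9 − 0.0)/2 = 15.45 ft; q_2 = 1.67 × 3.55 × 15.45 = 91.60 ft³/s
w_3 = (39.6 − 12.0)/2 = 13.8 ft; q_3 = 1.76 × 5.12 × 13.8 = 124.4 ft³/s
w_4 = (52.7 − 30.9)/2 = 10.9 ft; q_4 = 2.37 × 5.21 × 10.9 = 134.6 ft³/s
w_5 = (60.1 − 39.6)/2 = 10.25 ft; q_5 = 1.75 × 5.08 × 10.25 = 91.12 ft³/s
w_6 = (64.4 − 52.7)/2 = 5.85 ft; q_6 = 1.37 × 2.50 × 5.85 = 20.04 ft³/s
w_7 = (64.4 − 60.1)/2 = 2.15 ft; q_7 = 1.09 × 1.22 × 2.15 = 2.859 ft³/s
Q = Σ qᵢ = 471.1 ft³/s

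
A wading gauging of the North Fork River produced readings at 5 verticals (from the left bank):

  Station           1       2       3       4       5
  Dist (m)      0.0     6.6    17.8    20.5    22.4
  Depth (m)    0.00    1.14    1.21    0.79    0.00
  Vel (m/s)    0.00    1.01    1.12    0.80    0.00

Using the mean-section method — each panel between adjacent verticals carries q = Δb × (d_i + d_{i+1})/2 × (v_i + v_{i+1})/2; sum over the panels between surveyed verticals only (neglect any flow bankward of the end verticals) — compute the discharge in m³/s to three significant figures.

18.8 m³/s

Panel 1-2: Δb = 6.6 m, d̄ = (0.00+1.14)/2 = 0.57, v̄ = (0.00+1.01)/2 = 0.505 → q = 6.6×0.57×0.505 = 1.900 m³/s
Panel 2-3: Δb = 11.2 m, d̄ = (1.14+1.21)/2 = 1.175, v̄ = (1.01+1.12)/2 = 1.065 → q = 11.2×1.175×1.065 = 14.02 m³/s
Panel 3-4: Δb = 2.7 m, d̄ = (1.21+0.79)/2 = 1, v̄ = (1.12+0.80)/2 = 0.96 → q = 2.7×1×0.96 = 2.592 m³/s
Panel 4-5: Δb = 1.9 m, d̄ = (0.79+0.00)/2 = 0.395, v̄ = (0.80+0.00)/2 = 0.4 → q = 1.9×0.395×0.4 = 0.3002 m³/s
Q = Σ q = 18.81 m³/s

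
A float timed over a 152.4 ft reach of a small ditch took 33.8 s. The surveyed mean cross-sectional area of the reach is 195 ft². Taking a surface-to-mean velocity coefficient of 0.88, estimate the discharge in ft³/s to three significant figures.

774 ft³/s

v_surface = L / t̄ = 152.4 / 33.8 = 4.509 ft/s
v_mean = 0.88 × 4.509 = 3.968 ft/s
Q = A × v_mean = 195 × 3.968 = 773.7 ft³/s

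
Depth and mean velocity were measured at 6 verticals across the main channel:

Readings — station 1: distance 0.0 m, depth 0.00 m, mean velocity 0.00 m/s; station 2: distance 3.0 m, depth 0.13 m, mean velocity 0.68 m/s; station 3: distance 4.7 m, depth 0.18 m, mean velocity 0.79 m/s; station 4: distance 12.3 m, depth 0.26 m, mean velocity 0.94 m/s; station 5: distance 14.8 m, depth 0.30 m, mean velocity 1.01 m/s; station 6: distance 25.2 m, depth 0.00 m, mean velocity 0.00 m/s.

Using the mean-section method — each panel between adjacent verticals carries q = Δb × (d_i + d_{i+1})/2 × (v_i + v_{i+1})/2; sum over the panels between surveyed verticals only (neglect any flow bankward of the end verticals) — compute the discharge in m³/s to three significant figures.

3.18 m³/s

Panel 1-2: Δb = 3 m, d̄ = (0.00+0.13)/2 = 0.065, v̄ = (0.00+0.68)/2 = 0.34 → q = 3×0.065×0.34 = 0.06630 m³/s
Panel 2-3: Δb = 1.7 m, d̄ = (0.13+0.18)/2 = 0.155, v̄ = (0.68+0.79)/2 = 0.735 → q = 1.7×0.155×0.735 = 0.1937 m³/s
Panel 3-4: Δb = 7.6 m, d̄ = (0.18+0.26)/2 = 0.22, v̄ = (0.79+0.94)/2 = 0.865 → q = 7.6×0.22×0.865 = 1.446 m³/s
Panel 4-5: Δb = 2.5 m, d̄ = (0.26+0.30)/2 = 0.28, v̄ = (0.94+1.01)/2 = 0.975 → q = 2.5×0.28×0.975 = 0.6825 m³/s
Panel 5-6: Δb = 10.4 m, d̄ = (0.30+0.00)/2 = 0.15, v̄ = (1.01+0.00)/2 = 0.505 → q = 10.4×0.15×0.505 = 0.7878 m³/s
Q = Σ q = 3.177 m³/s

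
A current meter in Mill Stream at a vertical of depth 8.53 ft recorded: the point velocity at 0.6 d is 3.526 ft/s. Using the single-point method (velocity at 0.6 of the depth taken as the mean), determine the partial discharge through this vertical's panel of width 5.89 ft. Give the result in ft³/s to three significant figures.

v̄ = v₀.₆ = 3.526 ft/s
q = v̄ × d × w = 3.526 × 8.53 × 5.89 = 177.2 ft³/s

177 ft³/s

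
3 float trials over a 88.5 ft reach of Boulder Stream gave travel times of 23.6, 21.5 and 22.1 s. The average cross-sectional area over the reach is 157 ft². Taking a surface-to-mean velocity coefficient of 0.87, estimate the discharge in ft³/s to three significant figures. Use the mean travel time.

t̄ = (23.6 + 21.5 + 22.1) / 3 = 22.4 s
v_surface = L / t̄ = 88.5 / 22.4 = 3.951 ft/s
v_mean = 0.87 × 3.951 = 3.437 ft/s
Q = A × v_mean = 157 × 3.437 = 539.7 ft³/s

540 ft³/s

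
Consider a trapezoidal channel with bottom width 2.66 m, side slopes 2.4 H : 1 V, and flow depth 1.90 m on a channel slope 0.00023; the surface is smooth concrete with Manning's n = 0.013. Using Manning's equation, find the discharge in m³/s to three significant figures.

17.0 m³/s

A = (b + z·y)·y = (2.66 + 2.4×1.90)×1.90 = 13.72 m²
P = b + 2y√(1+z²) = 2.66 + 2×1.90×√(1+2.4²) = 12.54 m
R = A/P = 13.72/12.54 = 1.094 m
Q = (1/n)·A·R^(2/3)·S^(1/2) = (1/0.013) × 13.72 × 1.094^(2/3) × 0.00023^(1/2) = 16.99 m³/s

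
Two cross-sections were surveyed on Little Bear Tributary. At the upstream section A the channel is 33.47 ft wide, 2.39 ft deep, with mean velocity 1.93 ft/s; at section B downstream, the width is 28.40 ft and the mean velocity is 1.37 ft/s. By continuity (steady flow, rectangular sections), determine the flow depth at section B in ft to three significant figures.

3.97 ft

Q = A₁V₁ = (33.47×2.39) × 1.93 = 154.4 ft³/s
d₂ = Q/(b₂ V₂) = 154.4/(28.40×1.37) = 3.968 ft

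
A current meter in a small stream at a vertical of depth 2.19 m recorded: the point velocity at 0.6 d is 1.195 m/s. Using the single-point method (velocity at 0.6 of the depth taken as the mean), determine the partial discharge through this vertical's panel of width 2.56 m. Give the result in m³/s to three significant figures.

v̄ = v₀.₆ = 1.195 m/s
q = v̄ × d × w = 1.195 × 2.19 × 2.56 = 6.700 m³/s

6.70 m³/s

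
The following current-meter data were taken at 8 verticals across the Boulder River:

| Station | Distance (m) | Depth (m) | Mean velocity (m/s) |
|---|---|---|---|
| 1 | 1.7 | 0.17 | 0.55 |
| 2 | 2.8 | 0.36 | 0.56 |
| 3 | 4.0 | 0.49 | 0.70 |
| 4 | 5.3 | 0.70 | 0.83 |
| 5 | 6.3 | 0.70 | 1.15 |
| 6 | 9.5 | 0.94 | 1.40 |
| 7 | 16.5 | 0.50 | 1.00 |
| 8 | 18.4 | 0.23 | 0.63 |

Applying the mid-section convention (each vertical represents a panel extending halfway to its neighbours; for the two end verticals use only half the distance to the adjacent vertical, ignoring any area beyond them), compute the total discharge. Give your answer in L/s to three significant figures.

w_1 = (2.8 − 1.7)/2 = 0.55 m; q_1 = 0.55 × 0.17 × 0.55 = 0.05143 m³/s
w_2 = (4.0 − 1.7)/2 = 1.15 m; q_2 = 0.56 × 0.36 × 1.15 = 0.2318 m³/s
w_3 = (5.3 − 2.8)/2 = 1.25 m; q_3 = 0.70 × 0.49 × 1.25 = 0.4288 m³/s
w_4 = (6.3 − 4.0)/2 = 1.15 m; q_4 = 0.83 × 0.70 × 1.15 = 0.6682 m³/s
w_5 = (9.5 − 5.3)/2 = 2.1 m; q_5 = 1.15 × 0.70 × 2.1 = 1.691 m³/s
w_6 = (16.5 − 6.3)/2 = 5.1 m; q_6 = 1.40 × 0.94 × 5.1 = 6.712 m³/s
w_7 = (18.4 − 9.5)/2 = 4.45 m; q_7 = 1.00 × 0.50 × 4.45 = 2.225 m³/s
w_8 = (18.4 − 16.5)/2 = 0.95 m; q_8 = 0.63 × 0.23 × 0.95 = 0.1377 m³/s
Q = Σ qᵢ = 12.14 m³/s
= 12.14 × 1000 = 12140 L/s

12100 L/s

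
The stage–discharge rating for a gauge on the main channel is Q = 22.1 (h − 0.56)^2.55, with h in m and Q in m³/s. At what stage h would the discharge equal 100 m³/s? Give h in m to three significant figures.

2.37 m

h − h₀ = (Q/C)^(1/b) = (100/22.1)^(1/2.55) = 1.808 m
h = 0.56 + 1.808 = 2.368 m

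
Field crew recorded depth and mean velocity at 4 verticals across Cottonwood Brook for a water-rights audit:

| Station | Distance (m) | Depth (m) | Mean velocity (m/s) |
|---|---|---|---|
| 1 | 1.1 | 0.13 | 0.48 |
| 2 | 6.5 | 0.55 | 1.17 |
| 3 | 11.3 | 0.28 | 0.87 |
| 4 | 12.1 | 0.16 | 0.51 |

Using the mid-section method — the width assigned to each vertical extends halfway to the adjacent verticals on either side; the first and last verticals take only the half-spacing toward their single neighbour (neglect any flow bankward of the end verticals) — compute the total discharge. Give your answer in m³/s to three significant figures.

w_1 = (6.5 − 1.1)/2 = 2.7 m; q_1 = 0.48 × 0.13 × 2.7 = 0.1685 m³/s
w_2 = (11.3 − 1.1)/2 = 5.1 m; q_2 = 1.17 × 0.55 × 5.1 = 3.282 m³/s
w_3 = (12.1 − 6.5)/2 = 2.8 m; q_3 = 0.87 × 0.28 × 2.8 = 0.6821 m³/s
w_4 = (12.1 − 11.3)/2 = 0.4 m; q_4 = 0.51 × 0.16 × 0.4 = 0.03264 m³/s
Q = Σ qᵢ = 4.165 m³/s

4.17 m³/s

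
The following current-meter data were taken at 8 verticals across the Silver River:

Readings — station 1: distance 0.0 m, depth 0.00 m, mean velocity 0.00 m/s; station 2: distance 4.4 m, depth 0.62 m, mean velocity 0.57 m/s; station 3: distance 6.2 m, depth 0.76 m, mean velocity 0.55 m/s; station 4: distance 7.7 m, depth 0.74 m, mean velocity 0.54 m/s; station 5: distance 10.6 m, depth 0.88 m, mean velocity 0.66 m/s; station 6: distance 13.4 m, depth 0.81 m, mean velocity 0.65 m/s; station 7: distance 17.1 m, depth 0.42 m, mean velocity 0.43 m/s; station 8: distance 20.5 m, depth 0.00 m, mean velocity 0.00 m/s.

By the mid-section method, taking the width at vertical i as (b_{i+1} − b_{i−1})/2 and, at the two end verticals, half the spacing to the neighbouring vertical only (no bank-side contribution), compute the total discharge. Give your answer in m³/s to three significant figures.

6.67 m³/s

w_2 = (6.2 − 0.0)/2 = 3.1 m; q_2 = 0.57 × 0.62 × 3.1 = 1.096 m³/s
w_3 = (7.7 − 4.4)/2 = 1.65 m; q_3 = 0.55 × 0.76 × 1.65 = 0.6897 m³/s
w_4 = (10.6 − 6.2)/2 = 2.2 m; q_4 = 0.54 × 0.74 × 2.2 = 0.8791 m³/s
w_5 = (13.4 − 7.7)/2 = 2.85 m; q_5 = 0.66 × 0.88 × 2.85 = 1.655 m³/s
w_6 = (17.1 − 10.6)/2 = 3.25 m; q_6 = 0.65 × 0.81 × 3.25 = 1.711 m³/s
w_7 = (20.5 − 13.4)/2 = 3.55 m; q_7 = 0.43 × 0.42 × 3.55 = 0.6411 m³/s
Stations 1, 8 contribute zero (depth or velocity is 0).
Q = Σ qᵢ = 6.672 m³/s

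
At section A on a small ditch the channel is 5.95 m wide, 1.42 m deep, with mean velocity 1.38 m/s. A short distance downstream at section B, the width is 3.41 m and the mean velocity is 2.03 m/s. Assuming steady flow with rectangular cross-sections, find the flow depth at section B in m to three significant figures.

Q = A₁V₁ = (5.95×1.42) × 1.38 = 11.66 m³/s
d₂ = Q/(b₂ V₂) = 11.66/(3.41×2.03) = 1.684 m

1.68 m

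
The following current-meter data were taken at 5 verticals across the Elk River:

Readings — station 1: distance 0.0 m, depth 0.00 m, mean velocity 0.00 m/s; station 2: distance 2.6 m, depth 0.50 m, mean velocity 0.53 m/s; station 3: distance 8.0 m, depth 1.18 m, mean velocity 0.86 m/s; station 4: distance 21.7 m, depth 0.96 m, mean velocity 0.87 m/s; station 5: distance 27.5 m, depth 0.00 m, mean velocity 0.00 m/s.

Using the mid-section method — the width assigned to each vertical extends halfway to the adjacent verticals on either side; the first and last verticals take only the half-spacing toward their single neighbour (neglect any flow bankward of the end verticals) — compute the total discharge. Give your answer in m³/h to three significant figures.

w_2 = (8.0 − 0.0)/2 = 4 m; q_2 = 0.53 × 0.50 × 4 = 1.060 m³/s
w_3 = (21.7 − 2.6)/2 = 9.55 m; q_3 = 0.86 × 1.18 × 9.55 = 9.691 m³/s
w_4 = (27.5 − 8.0)/2 = 9.75 m; q_4 = 0.87 × 0.96 × 9.75 = 8.143 m³/s
Stations 1, 5 contribute zero (depth or velocity is 0).
Q = Σ qᵢ = 18.89 m³/s
= 18.89 × 3600 = 68020 m³/h

68000 m³/h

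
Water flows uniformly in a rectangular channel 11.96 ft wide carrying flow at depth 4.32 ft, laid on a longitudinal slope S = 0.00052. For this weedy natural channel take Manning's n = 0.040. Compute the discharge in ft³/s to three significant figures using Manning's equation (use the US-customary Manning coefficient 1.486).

A = b·y = 11.96 × 4.32 = 51.67 ft²
P = b + 2y = 11.96 + 2×4.32 = 20.60 ft
R = A/P = 51.67/20.60 = 2.508 ft
Q = (1.486/n)·A·R^(2/3)·S^(1/2) = (1.486/0.040) × 51.67 × 2.508^(2/3) × 0.00052^(1/2) = 80.80 ft³/s

80.8 ft³/s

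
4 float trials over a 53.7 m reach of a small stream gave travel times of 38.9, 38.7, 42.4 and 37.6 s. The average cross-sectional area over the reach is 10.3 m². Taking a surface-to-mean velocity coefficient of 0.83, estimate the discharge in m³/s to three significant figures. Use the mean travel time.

11.7 m³/s

t̄ = (38.9 + 38.7 + 42.4 + 37.6) / 4 = 39.4 s
v_surface = L / t̄ = 53.7 / 39.4 = 1.363 m/s
v_mean = 0.83 × 1.363 = 1.131 m/s
Q = A × v_mean = 10.3 × 1.131 = 11.65 m³/s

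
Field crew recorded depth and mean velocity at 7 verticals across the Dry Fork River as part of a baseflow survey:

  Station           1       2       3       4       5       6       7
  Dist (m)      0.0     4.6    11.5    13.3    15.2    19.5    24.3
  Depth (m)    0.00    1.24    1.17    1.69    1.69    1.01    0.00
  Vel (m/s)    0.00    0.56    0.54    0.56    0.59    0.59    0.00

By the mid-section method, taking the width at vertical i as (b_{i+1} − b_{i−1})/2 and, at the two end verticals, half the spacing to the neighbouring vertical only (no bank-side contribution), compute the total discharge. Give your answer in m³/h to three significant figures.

51500 m³/h

w_2 = (11.5 − 0.0)/2 = 5.75 m; q_2 = 0.56 × 1.24 × 5.75 = 3.993 m³/s
w_3 = (13.3 − 4.6)/2 = 4.35 m; q_3 = 0.54 × 1.17 × 4.35 = 2.748 m³/s
w_4 = (15.2 − 11.5)/2 = 1.85 m; q_4 = 0.56 × 1.69 × 1.85 = 1.751 m³/s
w_5 = (19.5 − 13.3)/2 = 3.1 m; q_5 = 0.59 × 1.69 × 3.1 = 3.091 m³/s
w_6 = (24.3 − 15.2)/2 = 4.55 m; q_6 = 0.59 × 1.01 × 4.55 = 2.711 m³/s
Stations 1, 7 contribute zero (depth or velocity is 0).
Q = Σ qᵢ = 14.29 m³/s
= 14.29 × 3600 = 51460 m³/h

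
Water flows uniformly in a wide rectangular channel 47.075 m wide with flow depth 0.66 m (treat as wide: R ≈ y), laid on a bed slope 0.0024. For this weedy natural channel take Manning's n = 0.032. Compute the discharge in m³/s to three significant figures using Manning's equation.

A = b·y = 47.075 × 0.66 = 31.07 m²
Wide channel: R ≈ y = 0.66 m
Q = (1/n)·A·R^(2/3)·S^(1/2) = (1/0.032) × 31.07 × 0.6600^(2/3) × 0.0024^(1/2) = 36.06 m³/s

36.1 m³/s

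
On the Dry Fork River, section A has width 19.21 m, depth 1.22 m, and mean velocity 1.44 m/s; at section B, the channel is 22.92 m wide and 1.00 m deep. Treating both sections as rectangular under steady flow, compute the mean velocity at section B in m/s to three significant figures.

1.47 m/s

Q = A₁V₁ = (19.21×1.22) × 1.44 = 33.75 m³/s
A₂ = 22.92 × 1.00 = 22.92 m²
V₂ = Q/A₂ = 33.75/22.92 = 1.472 m/s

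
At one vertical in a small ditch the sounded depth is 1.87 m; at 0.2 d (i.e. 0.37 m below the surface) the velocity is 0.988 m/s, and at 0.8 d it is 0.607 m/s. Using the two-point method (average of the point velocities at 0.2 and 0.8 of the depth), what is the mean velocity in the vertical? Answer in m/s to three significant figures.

0.798 m/s

v̄ = (0.988 + 0.607) / 2 = 0.7975 m/s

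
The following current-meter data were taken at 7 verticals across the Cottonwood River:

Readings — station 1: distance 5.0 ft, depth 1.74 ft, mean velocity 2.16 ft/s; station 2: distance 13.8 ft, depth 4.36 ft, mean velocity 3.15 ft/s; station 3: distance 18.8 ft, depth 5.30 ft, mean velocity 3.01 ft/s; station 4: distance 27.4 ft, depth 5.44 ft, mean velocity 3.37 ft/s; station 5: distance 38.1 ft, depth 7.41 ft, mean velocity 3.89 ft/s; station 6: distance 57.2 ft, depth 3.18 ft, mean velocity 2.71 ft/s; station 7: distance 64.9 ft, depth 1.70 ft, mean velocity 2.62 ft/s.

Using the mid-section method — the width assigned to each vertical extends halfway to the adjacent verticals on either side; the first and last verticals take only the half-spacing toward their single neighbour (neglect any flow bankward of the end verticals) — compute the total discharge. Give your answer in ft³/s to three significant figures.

w_1 = (13.8 − 5.0)/2 = 4.4 ft; q_1 = 2.16 × 1.74 × 4.4 = 16.54 ft³/s
w_2 = (18.8 − 5.0)/2 = 6.9 ft; q_2 = 3.15 × 4.36 × 6.9 = 94.76 ft³/s
w_3 = (27.4 − 13.8)/2 = 6.8 ft; q_3 = 3.01 × 5.30 × 6.8 = 108.5 ft³/s
w_4 = (38.1 − 18.8)/2 = 9.65 ft; q_4 = 3.37 × 5.44 × 9.65 = 176.9 ft³/s
w_5 = (57.2 − 27.4)/2 = 14.9 ft; q_5 = 3.89 × 7.41 × 14.9 = 429.5 ft³/s
w_6 = (64.9 − 38.1)/2 = 13.4 ft; q_6 = 2.71 × 3.18 × 13.4 = 115.5 ft³/s
w_7 = (64.9 − 57.2)/2 = 3.85 ft; q_7 = 2.62 × 1.70 × 3.85 = 17.15 ft³/s
Q = Σ qᵢ = 958.8 ft³/s

959 ft³/s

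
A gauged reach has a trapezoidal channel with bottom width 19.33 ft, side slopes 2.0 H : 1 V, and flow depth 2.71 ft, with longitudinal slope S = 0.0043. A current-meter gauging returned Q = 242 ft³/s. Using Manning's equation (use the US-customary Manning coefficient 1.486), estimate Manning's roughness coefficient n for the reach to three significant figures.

0.0447

A = (b + z·y)·y = (19.33 + 2.0×2.71)×2.71 = 67.07 ft²
P = b + 2y√(1+z²) = 19.33 + 2×2.71×√(1+2.0²) = 31.45 ft
R = A/P = 67.07/31.45 = 2.133 ft
n = (1.486/Q)·A·R^(2/3)·S^(1/2) = (1.486/242) × 67.07 × 1.657 × 0.06557 = 0.04475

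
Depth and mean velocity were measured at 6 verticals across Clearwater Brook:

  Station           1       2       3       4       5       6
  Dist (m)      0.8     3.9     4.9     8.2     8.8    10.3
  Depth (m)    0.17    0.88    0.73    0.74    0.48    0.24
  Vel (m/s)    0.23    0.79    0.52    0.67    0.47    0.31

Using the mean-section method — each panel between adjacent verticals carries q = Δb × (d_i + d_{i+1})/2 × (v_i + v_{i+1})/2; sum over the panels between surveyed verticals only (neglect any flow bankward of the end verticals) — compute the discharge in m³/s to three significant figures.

3.22 m³/s

Panel 1-2: Δb = 3.1 m, d̄ = (0.17+0.88)/2 = 0.525, v̄ = (0.23+0.79)/2 = 0.51 → q = 3.1×0.525×0.51 = 0.8300 m³/s
Panel 2-3: Δb = 1 m, d̄ = (0.88+0.73)/2 = 0.805, v̄ = (0.79+0.52)/2 = 0.655 → q = 1×0.805×0.655 = 0.5273 m³/s
Panel 3-4: Δb = 3.3 m, d̄ = (0.73+0.74)/2 = 0.735, v̄ = (0.52+0.67)/2 = 0.595 → q = 3.3×0.735×0.595 = 1.443 m³/s
Panel 4-5: Δb = 0.6 m, d̄ = (0.74+0.48)/2 = 0.61, v̄ = (0.67+0.47)/2 = 0.57 → q = 0.6×0.61×0.57 = 0.2086 m³/s
Panel 5-6: Δb = 1.5 m, d̄ = (0.48+0.24)/2 = 0.36, v̄ = (0.47+0.31)/2 = 0.39 → q = 1.5×0.36×0.39 = 0.2106 m³/s
Q = Σ q = 3.220 m³/s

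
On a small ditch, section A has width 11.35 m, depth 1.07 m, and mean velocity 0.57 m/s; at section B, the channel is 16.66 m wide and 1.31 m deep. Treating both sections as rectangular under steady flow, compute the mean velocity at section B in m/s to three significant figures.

Q = A₁V₁ = (11.35×1.07) × 0.57 = 6.922 m³/s
A₂ = 16.66 × 1.31 = 21.82 m²
V₂ = Q/A₂ = 6.922/21.82 = 0.3172 m/s

0.317 m/s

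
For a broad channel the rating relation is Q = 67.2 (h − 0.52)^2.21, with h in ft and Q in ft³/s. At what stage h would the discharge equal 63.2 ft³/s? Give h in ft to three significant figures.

h − h₀ = (Q/C)^(1/b) = (63.2/67.2)^(1/2.21) = 0.9726 ft
h = 0.52 + 0.9726 = 1.493 ft

1.49 ft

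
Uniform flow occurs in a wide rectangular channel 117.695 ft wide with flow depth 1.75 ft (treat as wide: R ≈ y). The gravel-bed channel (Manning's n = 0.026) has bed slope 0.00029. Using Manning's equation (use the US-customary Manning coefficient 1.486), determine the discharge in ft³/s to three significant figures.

291 ft³/s

A = b·y = 117.695 × 1.75 = 206.0 ft²
Wide channel: R ≈ y = 1.75 ft
Q = (1.486/n)·A·R^(2/3)·S^(1/2) = (1.486/0.026) × 206.0 × 1.750^(2/3) × 0.00029^(1/2) = 291.1 ft³/s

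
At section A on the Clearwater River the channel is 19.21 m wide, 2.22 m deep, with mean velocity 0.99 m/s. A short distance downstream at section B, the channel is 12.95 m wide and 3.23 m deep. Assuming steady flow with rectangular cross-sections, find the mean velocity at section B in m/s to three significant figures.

1.01 m/s

Q = A₁V₁ = (19.21×2.22) × 0.99 = 42.22 m³/s
A₂ = 12.95 × 3.23 = 41.83 m²
V₂ = Q/A₂ = 42.22/41.83 = 1.009 m/s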